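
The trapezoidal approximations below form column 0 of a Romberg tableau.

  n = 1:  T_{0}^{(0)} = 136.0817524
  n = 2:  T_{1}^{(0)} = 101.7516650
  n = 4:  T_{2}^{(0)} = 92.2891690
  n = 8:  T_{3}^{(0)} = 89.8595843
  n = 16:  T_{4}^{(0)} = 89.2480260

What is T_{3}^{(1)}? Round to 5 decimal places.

Richardson extrapolation on the trapezoidal column (denominator 4−1=3):
T_{3}^{(1)} = (4·89.8595843 − 92.2891690) / 3 = 89.0497227

89.04972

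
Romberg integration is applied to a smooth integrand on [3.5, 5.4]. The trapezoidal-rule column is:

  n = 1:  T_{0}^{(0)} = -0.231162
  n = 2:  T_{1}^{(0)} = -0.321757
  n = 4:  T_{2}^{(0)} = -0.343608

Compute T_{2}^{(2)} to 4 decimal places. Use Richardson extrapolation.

-0.3508

Richardson extrapolation on the trapezoidal column (denominator 4−1=3):
T_{1}^{(1)} = (4·(-0.321757) − (-0.231162)) / 3 = -0.351955
T_{2}^{(1)} = -0.343608 + (-0.343608 − (-0.321757))/3 = -0.350892
T_{2}^{(2)} = (16·(-0.350892) − (-0.351955)) / 15 = -0.350821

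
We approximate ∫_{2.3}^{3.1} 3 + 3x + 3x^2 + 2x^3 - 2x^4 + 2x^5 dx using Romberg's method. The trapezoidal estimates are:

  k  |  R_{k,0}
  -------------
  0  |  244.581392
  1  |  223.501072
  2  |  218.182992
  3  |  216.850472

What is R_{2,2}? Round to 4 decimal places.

R_{1,1} = 223.501072 + (223.501072 − 244.581392)/3 = 216.474299
R_{2,1} = 218.182992 + (218.182992 − 223.501072)/3 = 216.410299
R_{2,2} = (16·216.410299 − 216.474299) / 15 = 216.406032

216.4060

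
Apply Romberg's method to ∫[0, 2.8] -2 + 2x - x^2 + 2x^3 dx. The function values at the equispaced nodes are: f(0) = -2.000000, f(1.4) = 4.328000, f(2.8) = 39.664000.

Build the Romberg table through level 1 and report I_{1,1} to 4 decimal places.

25.6555

I_{0,0} (trapezoid, 1 panel, h=2.8000): 52.729600
I_{1,0} (trapezoid, 2 panels, h=1.4000): 32.424000
I_{1,1} = 32.424000 + (32.424000 − 52.729600)/3 = 25.655467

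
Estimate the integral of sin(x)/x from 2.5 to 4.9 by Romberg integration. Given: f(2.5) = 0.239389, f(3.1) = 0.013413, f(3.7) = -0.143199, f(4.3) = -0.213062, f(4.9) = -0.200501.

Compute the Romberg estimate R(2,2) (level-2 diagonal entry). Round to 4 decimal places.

R(0,0) (trapezoid, 1 panel, h=2.4000): 0.046666
R(1,0) (trapezoid, 2 panels, h=1.2000): -0.148506
R(2,0) (trapezoid, 4 panels, h=0.6000): -0.194042
R(1,1) = -0.148506 + (-0.148506 − 0.046666)/3 = -0.213563
R(2,1) = -0.194042 + (-0.194042 − (-0.148506))/3 = -0.209221
R(2,2) = -0.209221 + (-0.209221 − (-0.213563))/15 = -0.208932

-0.2089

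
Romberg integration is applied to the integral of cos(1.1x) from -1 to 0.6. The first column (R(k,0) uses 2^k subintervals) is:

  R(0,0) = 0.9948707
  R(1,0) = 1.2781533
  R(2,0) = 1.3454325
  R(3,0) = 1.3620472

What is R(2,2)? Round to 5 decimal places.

Richardson extrapolation on the trapezoidal column (denominator 4−1=3):
R(1,1) = (4·1.2781533 − 0.9948707) / 3 = 1.3725808
R(2,1) = 1.3454325 + (1.3454325 − 1.2781533)/3 = 1.3678589
R(2,2) = 1.3678589 + (1.3678589 − 1.3725808)/15 = 1.3675441

1.36754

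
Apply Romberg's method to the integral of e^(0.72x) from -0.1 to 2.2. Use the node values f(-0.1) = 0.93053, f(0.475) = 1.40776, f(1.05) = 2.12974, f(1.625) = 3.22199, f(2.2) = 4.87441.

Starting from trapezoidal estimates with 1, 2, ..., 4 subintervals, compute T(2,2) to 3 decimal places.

5.478

T(0,0) (trapezoid, 1 panel, h=2.3000): 6.67568
T(1,0) (trapezoid, 2 panels, h=1.1500): 5.78704
T(2,0) (trapezoid, 4 panels, h=0.5750): 5.55563
T(1,1) = 5.78704 + (5.78704 − 6.67568)/3 = 5.49083
T(2,1) = 5.55563 + (5.55563 − 5.78704)/3 = 5.47849
T(2,2) = 5.47849 + (5.47849 − 5.49083)/15 = 5.47767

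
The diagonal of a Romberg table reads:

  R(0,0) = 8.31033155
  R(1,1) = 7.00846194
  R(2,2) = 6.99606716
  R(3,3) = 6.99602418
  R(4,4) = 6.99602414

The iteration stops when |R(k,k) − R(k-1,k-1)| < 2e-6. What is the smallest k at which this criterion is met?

k = 4

|R(1,1) − R(0,0)| = 1.30186961 ≥ 2e-6
|R(2,2) − R(1,1)| = 0.01239478 ≥ 2e-6
|R(3,3) − R(2,2)| = 0.00004298 ≥ 2e-6
|R(4,4) − R(3,3)| = 0.00000004 < 2e-6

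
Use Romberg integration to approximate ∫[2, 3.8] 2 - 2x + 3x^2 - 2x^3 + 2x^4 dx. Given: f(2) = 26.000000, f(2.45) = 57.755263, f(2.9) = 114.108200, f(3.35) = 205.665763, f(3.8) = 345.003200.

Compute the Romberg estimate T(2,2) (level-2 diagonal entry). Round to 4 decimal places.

247.9159

T(0,0) (trapezoid, 1 panel, h=1.8000): 333.902880
T(1,0) (trapezoid, 2 panels, h=0.9000): 269.648820
T(2,0) (trapezoid, 4 panels, h=0.4500): 253.363872
T(1,1) = 269.648820 + (269.648820 − 333.902880)/3 = 248.230800
T(2,1) = 253.363872 + (253.363872 − 269.648820)/3 = 247.935556
T(2,2) = 247.935556 + (247.935556 − 248.230800)/15 = 247.915873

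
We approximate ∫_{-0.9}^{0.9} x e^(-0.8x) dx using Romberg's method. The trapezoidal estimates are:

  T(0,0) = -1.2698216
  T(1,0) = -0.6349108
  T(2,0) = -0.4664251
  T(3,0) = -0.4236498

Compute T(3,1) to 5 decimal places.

-0.40939

T(3,1) = -0.4236498 + (-0.4236498 − (-0.4664251))/3 = -0.4093914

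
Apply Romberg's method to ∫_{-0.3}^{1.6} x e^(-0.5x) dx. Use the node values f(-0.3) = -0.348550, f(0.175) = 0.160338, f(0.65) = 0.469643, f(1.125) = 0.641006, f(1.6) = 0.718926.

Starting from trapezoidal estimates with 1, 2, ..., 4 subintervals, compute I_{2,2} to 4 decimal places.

I_{0,0} (trapezoid, 1 panel, h=1.9000): 0.351857
I_{1,0} (trapezoid, 2 panels, h=0.9500): 0.622089
I_{2,0} (trapezoid, 4 panels, h=0.4750): 0.691683
I_{1,1} = 0.622089 + (0.622089 − 0.351857)/3 = 0.712166
I_{2,1} = 0.691683 + (0.691683 − 0.622089)/3 = 0.714881
I_{2,2} = 0.714881 + (0.714881 − 0.712166)/15 = 0.715062

0.7151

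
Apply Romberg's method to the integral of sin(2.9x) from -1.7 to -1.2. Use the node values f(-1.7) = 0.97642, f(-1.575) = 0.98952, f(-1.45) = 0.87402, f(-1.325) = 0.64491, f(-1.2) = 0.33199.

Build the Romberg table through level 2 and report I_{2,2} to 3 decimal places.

0.400

I_{0,0} (trapezoid, 1 panel, h=0.5000): 0.32710
I_{1,0} (trapezoid, 2 panels, h=0.2500): 0.38206
I_{2,0} (trapezoid, 4 panels, h=0.1250): 0.39533
I_{1,1} = 0.38206 + (0.38206 − 0.32710)/3 = 0.40038
I_{2,1} = 0.39533 + (0.39533 − 0.38206)/3 = 0.39975
I_{2,2} = 0.39975 + (0.39975 − 0.40038)/15 = 0.39971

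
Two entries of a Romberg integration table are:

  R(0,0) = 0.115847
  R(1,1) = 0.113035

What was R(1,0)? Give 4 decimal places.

0.1137

From R(1,1) = (4·R(1,0) − R(0,0))/3, solve for R(1,0):
4·R(1,0) = 3·0.113035 + 0.115847 = 0.454952
R(1,0) = 0.113738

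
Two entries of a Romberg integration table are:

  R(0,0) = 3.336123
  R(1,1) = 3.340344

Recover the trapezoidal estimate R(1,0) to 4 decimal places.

From R(1,1) = (4·R(1,0) − R(0,0))/3, solve for R(1,0):
4·R(1,0) = 3·3.340344 + 3.336123 = 13.357155
R(1,0) = 3.339289

3.3393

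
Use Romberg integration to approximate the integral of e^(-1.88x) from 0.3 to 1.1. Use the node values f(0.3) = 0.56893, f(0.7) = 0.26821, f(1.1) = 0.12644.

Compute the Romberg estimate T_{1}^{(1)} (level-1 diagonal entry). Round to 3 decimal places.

0.236

T_{0}^{(0)} (trapezoid, 1 panel, h=0.8000): 0.27815
T_{1}^{(0)} (trapezoid, 2 panels, h=0.4000): 0.24636
T_{1}^{(1)} = 0.24636 + (0.24636 − 0.27815)/3 = 0.23576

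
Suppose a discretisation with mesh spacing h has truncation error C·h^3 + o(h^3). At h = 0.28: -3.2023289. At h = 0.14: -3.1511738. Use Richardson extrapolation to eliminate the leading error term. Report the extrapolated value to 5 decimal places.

-3.14387

Extrapolated value = (8·A(h/2) − A(h)) / (8 − 1)
= (8·(-3.1511738) − (-3.2023289)) / 7
= -22.0070615 / 7 = -3.1438659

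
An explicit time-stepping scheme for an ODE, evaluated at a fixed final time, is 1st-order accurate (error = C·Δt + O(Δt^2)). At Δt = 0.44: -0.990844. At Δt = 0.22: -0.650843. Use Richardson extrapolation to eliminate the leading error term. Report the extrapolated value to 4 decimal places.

Extrapolated value = (2·A(Δt/2) − A(Δt)) / (2 − 1)
= (2·(-0.650843) − (-0.990844)) / 1
= -0.310842 / 1 = -0.310842

-0.3108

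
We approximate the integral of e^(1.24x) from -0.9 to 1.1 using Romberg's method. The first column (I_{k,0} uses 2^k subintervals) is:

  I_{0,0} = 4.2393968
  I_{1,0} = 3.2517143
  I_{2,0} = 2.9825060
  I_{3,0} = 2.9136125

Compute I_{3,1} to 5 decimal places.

2.89065

I_{3,1} = (4·2.9136125 − 2.9825060) / 3 = 2.8906480
(Column j=1 coincides with Simpson's rule on the same nodes.)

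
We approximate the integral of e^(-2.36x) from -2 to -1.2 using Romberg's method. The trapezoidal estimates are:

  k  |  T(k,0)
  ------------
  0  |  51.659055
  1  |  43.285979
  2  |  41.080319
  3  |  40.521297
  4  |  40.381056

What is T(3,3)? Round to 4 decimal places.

40.3343

Richardson extrapolation on the trapezoidal column (denominator 4−1=3):
T(1,1) = (4·43.285979 − 51.659055) / 3 = 40.494954
T(2,1) = 41.080319 + (41.080319 − 43.285979)/3 = 40.345099
T(3,1) = (4·40.521297 − 41.080319) / 3 = 40.334956
T(2,2) = (16·40.345099 − 40.494954) / 15 = 40.335109
T(3,2) = 40.334956 + (40.334956 − 40.345099)/15 = 40.334280
T(3,3) = 40.334280 + (40.334280 − 40.335109)/63 = 40.334267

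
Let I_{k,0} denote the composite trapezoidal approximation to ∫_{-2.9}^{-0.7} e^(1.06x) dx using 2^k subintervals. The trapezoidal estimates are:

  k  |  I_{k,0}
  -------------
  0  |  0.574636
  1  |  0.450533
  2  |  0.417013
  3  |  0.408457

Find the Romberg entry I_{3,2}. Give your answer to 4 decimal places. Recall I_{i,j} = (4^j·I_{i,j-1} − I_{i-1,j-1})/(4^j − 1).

Richardson extrapolation on the trapezoidal column (denominator 4−1=3):
I_{2,1} = 0.417013 + (0.417013 − 0.450533)/3 = 0.405840
I_{3,1} = 0.408457 + (0.408457 − 0.417013)/3 = 0.405605
I_{3,2} = (16·0.405605 − 0.405840) / 15 = 0.405589

0.4056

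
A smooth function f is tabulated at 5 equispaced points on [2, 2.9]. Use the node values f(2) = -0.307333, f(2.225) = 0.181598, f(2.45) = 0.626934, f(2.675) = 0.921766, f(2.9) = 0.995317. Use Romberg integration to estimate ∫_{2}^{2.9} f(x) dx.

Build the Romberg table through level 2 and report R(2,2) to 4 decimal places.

R(0,0) (trapezoid, 1 panel, h=0.9000): 0.309593
R(1,0) (trapezoid, 2 panels, h=0.4500): 0.436917
R(2,0) (trapezoid, 4 panels, h=0.2250): 0.466715
R(1,1) = 0.436917 + (0.436917 − 0.309593)/3 = 0.479358
R(2,1) = 0.466715 + (0.466715 − 0.436917)/3 = 0.476648
R(2,2) = 0.476648 + (0.476648 − 0.479358)/15 = 0.476467

0.4765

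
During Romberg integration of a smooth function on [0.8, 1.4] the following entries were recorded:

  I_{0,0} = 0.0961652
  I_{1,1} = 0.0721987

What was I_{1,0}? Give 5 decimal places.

From I_{1,1} = (4·I_{1,0} − I_{0,0})/3, solve for I_{1,0}:
4·I_{1,0} = 3·0.0721987 + 0.0961652 = 0.3127613
I_{1,0} = 0.0781903

0.07819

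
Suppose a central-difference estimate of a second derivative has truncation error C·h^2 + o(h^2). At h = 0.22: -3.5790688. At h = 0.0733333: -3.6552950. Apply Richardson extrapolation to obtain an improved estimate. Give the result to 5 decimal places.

Extrapolated value = (9·A(h/3) − A(h)) / (9 − 1)
= (9·(-3.6552950) − (-3.5790688)) / 8
= -29.3185862 / 8 = -3.6648233

-3.66482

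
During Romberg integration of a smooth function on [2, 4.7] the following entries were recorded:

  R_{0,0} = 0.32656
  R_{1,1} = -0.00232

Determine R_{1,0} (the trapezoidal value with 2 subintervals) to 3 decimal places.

From R_{1,1} = (4·R_{1,0} − R_{0,0})/3, solve for R_{1,0}:
4·R_{1,0} = 3·(-0.00232) + 0.32656 = 0.31960
R_{1,0} = 0.07990

0.080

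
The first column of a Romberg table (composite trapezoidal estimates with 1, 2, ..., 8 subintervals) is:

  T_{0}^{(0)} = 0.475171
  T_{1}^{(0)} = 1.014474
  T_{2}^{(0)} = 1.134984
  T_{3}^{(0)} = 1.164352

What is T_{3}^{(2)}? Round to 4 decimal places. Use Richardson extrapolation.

1.1741

T_{2}^{(1)} = 1.134984 + (1.134984 − 1.014474)/3 = 1.175154
T_{3}^{(1)} = 1.164352 + (1.164352 − 1.134984)/3 = 1.174141
T_{3}^{(2)} = 1.174141 + (1.174141 − 1.175154)/15 = 1.174073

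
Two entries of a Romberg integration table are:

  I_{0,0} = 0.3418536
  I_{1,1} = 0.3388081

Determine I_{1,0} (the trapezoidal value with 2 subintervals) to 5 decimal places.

From I_{1,1} = (4·I_{1,0} − I_{0,0})/3, solve for I_{1,0}:
4·I_{1,0} = 3·0.3388081 + 0.3418536 = 1.3582779
I_{1,0} = 0.3395695

0.33957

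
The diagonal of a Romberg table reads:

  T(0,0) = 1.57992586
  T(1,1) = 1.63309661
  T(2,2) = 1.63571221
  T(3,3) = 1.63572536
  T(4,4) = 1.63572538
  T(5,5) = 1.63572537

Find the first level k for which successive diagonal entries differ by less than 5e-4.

k = 3

|T(1,1) − T(0,0)| = 0.05317075 ≥ 5e-4
|T(2,2) − T(1,1)| = 0.00261560 ≥ 5e-4
|T(3,3) − T(2,2)| = 0.00001315 < 5e-4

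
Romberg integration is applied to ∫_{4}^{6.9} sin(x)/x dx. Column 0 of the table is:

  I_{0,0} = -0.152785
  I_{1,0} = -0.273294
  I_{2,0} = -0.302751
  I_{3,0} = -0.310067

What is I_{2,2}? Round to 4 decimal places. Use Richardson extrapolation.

-0.3125

Richardson extrapolation on the trapezoidal column (denominator 4−1=3):
I_{1,1} = (4·(-0.273294) − (-0.152785)) / 3 = -0.313464
I_{2,1} = (4·(-0.302751) − (-0.273294)) / 3 = -0.312570
I_{2,2} = (16·(-0.312570) − (-0.313464)) / 15 = -0.312510
(Column j=1 coincides with Simpson's rule on the same nodes.)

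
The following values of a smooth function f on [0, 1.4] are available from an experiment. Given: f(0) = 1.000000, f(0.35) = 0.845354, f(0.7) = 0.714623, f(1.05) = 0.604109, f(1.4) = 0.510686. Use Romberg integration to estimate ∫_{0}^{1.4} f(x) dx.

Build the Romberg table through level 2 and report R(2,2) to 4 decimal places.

R(0,0) (trapezoid, 1 panel, h=1.4000): 1.057480
R(1,0) (trapezoid, 2 panels, h=0.7000): 1.028976
R(2,0) (trapezoid, 4 panels, h=0.3500): 1.021800
R(1,1) = 1.028976 + (1.028976 − 1.057480)/3 = 1.019475
R(2,1) = 1.021800 + (1.021800 − 1.028976)/3 = 1.019408
R(2,2) = 1.019408 + (1.019408 − 1.019475)/15 = 1.019404

1.0194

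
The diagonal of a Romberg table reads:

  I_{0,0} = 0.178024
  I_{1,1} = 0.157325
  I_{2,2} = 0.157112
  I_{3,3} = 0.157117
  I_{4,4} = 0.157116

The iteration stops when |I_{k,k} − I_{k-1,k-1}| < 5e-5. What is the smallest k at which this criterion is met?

|I_{1,1} − I_{0,0}| = 0.020699 ≥ 5e-5
|I_{2,2} − I_{1,1}| = 0.000213 ≥ 5e-5
|I_{3,3} − I_{2,2}| = 0.000005 < 5e-5

k = 3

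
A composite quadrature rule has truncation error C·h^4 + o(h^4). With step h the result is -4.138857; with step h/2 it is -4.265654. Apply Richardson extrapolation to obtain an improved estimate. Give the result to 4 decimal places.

Extrapolated value = (16·A(h/2) − A(h)) / (16 − 1)
= (16·(-4.265654) − (-4.138857)) / 15
= -64.111607 / 15 = -4.274107

-4.2741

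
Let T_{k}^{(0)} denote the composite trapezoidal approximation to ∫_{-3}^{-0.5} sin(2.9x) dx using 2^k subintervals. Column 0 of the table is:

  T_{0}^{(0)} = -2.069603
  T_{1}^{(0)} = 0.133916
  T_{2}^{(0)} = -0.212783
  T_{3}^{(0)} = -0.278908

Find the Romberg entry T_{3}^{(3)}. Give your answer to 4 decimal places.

Richardson extrapolation on the trapezoidal column (denominator 4−1=3):
T_{1}^{(1)} = 0.133916 + (0.133916 − (-2.069603))/3 = 0.868422
T_{2}^{(1)} = -0.212783 + (-0.212783 − 0.133916)/3 = -0.328349
T_{3}^{(1)} = (4·(-0.278908) − (-0.212783)) / 3 = -0.300950
T_{2}^{(2)} = (16·(-0.328349) − 0.868422) / 15 = -0.408134
T_{3}^{(2)} = (16·(-0.300950) − (-0.328349)) / 15 = -0.299123
T_{3}^{(3)} = (64·(-0.299123) − (-0.408134)) / 63 = -0.297393
(Column j=1 coincides with Simpson's rule on the same nodes.)

-0.2974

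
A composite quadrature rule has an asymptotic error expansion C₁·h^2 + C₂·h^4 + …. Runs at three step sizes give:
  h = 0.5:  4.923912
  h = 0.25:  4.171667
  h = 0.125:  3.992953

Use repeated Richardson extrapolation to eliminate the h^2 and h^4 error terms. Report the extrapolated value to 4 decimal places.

3.9342

First eliminate the h^2 term (factor 2^2 = 4):
  B₁ = (4·4.171667 − 4.923912)/3 = 3.920919
  B₂ = (4·3.992953 − 4.171667)/3 = 3.933382
Then eliminate the h^4 term (factor 2^4 = 16):
  (16·3.933382 − 3.920919)/15 = 3.934213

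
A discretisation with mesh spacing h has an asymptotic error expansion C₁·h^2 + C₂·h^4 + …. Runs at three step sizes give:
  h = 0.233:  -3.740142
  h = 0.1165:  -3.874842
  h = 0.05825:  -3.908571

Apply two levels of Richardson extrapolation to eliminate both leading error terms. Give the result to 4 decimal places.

-3.9198

First eliminate the h^2 term (factor 2^2 = 4):
  B₁ = (4·(-3.874842) − (-3.740142))/3 = -3.919742
  B₂ = (4·(-3.908571) − (-3.874842))/3 = -3.919814
Then eliminate the h^4 term (factor 2^4 = 16):
  (16·(-3.919814) − (-3.919742))/15 = -3.919819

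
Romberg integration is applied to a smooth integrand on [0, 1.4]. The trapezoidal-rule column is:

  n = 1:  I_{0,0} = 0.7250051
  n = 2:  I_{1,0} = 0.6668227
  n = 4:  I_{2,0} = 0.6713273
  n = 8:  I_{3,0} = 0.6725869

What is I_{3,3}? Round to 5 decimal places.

Richardson extrapolation on the trapezoidal column (denominator 4−1=3):
I_{1,1} = 0.6668227 + (0.6668227 − 0.7250051)/3 = 0.6474286
I_{2,1} = 0.6713273 + (0.6713273 − 0.6668227)/3 = 0.6728288
I_{3,1} = 0.6725869 + (0.6725869 − 0.6713273)/3 = 0.6730068
I_{2,2} = (16·0.6728288 − 0.6474286) / 15 = 0.6745221
I_{3,2} = 0.6730068 + (0.6730068 − 0.6728288)/15 = 0.6730187
I_{3,3} = 0.6730187 + (0.6730187 − 0.6745221)/63 = 0.6729948

0.67299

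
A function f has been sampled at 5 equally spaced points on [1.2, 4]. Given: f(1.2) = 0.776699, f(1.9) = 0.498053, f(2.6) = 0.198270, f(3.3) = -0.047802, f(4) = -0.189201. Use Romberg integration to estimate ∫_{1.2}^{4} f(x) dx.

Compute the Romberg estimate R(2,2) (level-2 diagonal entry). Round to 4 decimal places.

R(0,0) (trapezoid, 1 panel, h=2.8000): 0.822497
R(1,0) (trapezoid, 2 panels, h=1.4000): 0.688827
R(2,0) (trapezoid, 4 panels, h=0.7000): 0.659589
R(1,1) = 0.688827 + (0.688827 − 0.822497)/3 = 0.644270
R(2,1) = 0.659589 + (0.659589 − 0.688827)/3 = 0.649843
R(2,2) = 0.649843 + (0.649843 − 0.644270)/15 = 0.650215

0.6502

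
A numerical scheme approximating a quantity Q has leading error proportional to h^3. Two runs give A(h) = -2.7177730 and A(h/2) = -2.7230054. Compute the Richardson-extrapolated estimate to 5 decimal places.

-2.72375

The leading error scales as h^3; refining by a factor of 2 reduces it by 2^3 = 8.
Extrapolated value = (8·A(h/2) − A(h)) / (8 − 1)
= (8·(-2.7230054) − (-2.7177730)) / 7
= -19.0662702 / 7 = -2.7237529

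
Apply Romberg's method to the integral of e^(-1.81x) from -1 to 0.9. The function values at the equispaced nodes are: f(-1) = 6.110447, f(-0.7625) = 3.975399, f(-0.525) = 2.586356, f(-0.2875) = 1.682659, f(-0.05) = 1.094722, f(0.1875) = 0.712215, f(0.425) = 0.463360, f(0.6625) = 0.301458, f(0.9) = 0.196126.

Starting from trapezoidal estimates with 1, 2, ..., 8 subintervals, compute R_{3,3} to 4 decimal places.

R_{0,0} (trapezoid, 1 panel, h=1.9000): 5.991244
R_{1,0} (trapezoid, 2 panels, h=0.9500): 4.035608
R_{2,0} (trapezoid, 4 panels, h=0.4750): 3.466419
R_{3,0} (trapezoid, 8 panels, h=0.2375): 3.317746
R_{1,1} = 4.035608 + (4.035608 − 5.991244)/3 = 3.383729
R_{2,1} = 3.466419 + (3.466419 − 4.035608)/3 = 3.276689
R_{3,1} = 3.317746 + (3.317746 − 3.466419)/3 = 3.268188
R_{2,2} = 3.276689 + (3.276689 − 3.383729)/15 = 3.269553
R_{3,2} = 3.268188 + (3.268188 − 3.276689)/15 = 3.267621
R_{3,3} = 3.267621 + (3.267621 − 3.269553)/63 = 3.267590

3.2676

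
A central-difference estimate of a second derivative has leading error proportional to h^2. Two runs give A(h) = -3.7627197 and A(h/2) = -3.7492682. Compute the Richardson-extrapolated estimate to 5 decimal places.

Extrapolated value = (4·A(h/2) − A(h)) / (4 − 1)
= (4·(-3.7492682) − (-3.7627197)) / 3
= -11.2343531 / 3 = -3.7447844

-3.74478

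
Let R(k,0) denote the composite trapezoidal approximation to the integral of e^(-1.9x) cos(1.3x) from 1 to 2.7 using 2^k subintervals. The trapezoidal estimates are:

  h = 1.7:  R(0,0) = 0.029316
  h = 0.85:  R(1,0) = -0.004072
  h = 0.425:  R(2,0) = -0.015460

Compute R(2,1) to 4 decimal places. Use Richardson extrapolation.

R(2,1) = -0.015460 + (-0.015460 − (-0.004072))/3 = -0.019256

-0.0193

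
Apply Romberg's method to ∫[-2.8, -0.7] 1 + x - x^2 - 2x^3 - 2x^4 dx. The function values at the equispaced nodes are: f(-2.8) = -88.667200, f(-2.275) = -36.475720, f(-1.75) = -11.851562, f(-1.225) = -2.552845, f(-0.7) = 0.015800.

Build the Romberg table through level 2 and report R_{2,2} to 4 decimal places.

-46.9395

R_{0,0} (trapezoid, 1 panel, h=2.1000): -93.083970
R_{1,0} (trapezoid, 2 panels, h=1.0500): -58.986125
R_{2,0} (trapezoid, 4 panels, h=0.5250): -49.983059
R_{1,1} = -58.986125 + (-58.986125 − (-93.083970))/3 = -47.620177
R_{2,1} = -49.983059 + (-49.983059 − (-58.986125))/3 = -46.982037
R_{2,2} = -46.982037 + (-46.982037 − (-47.620177))/15 = -46.939494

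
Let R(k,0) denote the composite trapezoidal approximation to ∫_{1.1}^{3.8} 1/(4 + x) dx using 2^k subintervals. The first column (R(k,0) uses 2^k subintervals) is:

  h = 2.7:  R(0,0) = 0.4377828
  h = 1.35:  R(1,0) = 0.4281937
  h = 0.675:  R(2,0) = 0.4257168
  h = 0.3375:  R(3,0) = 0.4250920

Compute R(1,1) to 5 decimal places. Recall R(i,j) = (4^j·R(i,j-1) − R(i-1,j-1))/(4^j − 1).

0.42500

R(1,1) = (4·0.4281937 − 0.4377828) / 3 = 0.4249973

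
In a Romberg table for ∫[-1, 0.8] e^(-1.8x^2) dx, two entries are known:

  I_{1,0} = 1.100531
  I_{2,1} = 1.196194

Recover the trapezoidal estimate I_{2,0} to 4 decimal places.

From I_{2,1} = (4·I_{2,0} − I_{1,0})/3, solve for I_{2,0}:
4·I_{2,0} = 3·1.196194 + 1.100531 = 4.689113
I_{2,0} = 1.172278

1.1723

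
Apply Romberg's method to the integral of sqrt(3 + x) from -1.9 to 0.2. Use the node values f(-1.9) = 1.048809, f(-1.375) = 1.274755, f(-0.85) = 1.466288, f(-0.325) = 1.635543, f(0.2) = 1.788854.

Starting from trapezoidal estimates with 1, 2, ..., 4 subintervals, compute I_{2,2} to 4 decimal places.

I_{0,0} (trapezoid, 1 panel, h=2.1000): 2.979546
I_{1,0} (trapezoid, 2 panels, h=1.0500): 3.029375
I_{2,0} (trapezoid, 4 panels, h=0.5250): 3.042594
I_{1,1} = 3.029375 + (3.029375 − 2.979546)/3 = 3.045985
I_{2,1} = 3.042594 + (3.042594 − 3.029375)/3 = 3.047000
I_{2,2} = 3.047000 + (3.047000 − 3.045985)/15 = 3.047068

3.0471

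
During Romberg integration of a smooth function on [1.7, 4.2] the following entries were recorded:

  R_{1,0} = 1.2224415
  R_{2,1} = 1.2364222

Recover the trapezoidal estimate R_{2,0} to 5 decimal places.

From R_{2,1} = (4·R_{2,0} − R_{1,0})/3, solve for R_{2,0}:
4·R_{2,0} = 3·1.2364222 + 1.2224415 = 4.9317081
R_{2,0} = 1.2329270

1.23293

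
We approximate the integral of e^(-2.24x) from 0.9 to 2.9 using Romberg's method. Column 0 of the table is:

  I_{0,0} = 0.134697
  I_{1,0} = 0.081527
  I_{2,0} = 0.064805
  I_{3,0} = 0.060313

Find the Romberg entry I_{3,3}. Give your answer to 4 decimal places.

Richardson extrapolation on the trapezoidal column (denominator 4−1=3):
I_{1,1} = (4·0.081527 − 0.134697) / 3 = 0.063804
I_{2,1} = 0.064805 + (0.064805 − 0.081527)/3 = 0.059231
I_{3,1} = (4·0.060313 − 0.064805) / 3 = 0.058816
I_{2,2} = 0.059231 + (0.059231 − 0.063804)/15 = 0.058926
I_{3,2} = (16·0.058816 − 0.059231) / 15 = 0.058788
I_{3,3} = (64·0.058788 − 0.058926) / 63 = 0.058786

0.0588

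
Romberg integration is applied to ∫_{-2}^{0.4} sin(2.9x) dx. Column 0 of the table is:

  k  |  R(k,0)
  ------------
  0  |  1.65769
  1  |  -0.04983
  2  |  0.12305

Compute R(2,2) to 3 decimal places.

0.234

R(1,1) = -0.04983 + (-0.04983 − 1.65769)/3 = -0.61900
R(2,1) = (4·0.12305 − (-0.04983)) / 3 = 0.18068
R(2,2) = (16·0.18068 − (-0.61900)) / 15 = 0.23399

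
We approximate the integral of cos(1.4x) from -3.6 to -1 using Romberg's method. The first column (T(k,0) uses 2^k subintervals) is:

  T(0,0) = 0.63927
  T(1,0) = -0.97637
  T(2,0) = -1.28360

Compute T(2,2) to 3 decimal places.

Richardson extrapolation on the trapezoidal column (denominator 4−1=3):
T(1,1) = (4·(-0.97637) − 0.63927) / 3 = -1.51492
T(2,1) = -1.28360 + (-1.28360 − (-0.97637))/3 = -1.38601
T(2,2) = (16·(-1.38601) − (-1.51492)) / 15 = -1.37742

-1.377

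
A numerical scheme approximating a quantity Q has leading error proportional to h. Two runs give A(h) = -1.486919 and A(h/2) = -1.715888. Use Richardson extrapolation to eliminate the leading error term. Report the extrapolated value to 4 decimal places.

-1.9449

The leading error scales as h; refining by a factor of 2 reduces it by 2^1 = 2.
Extrapolated value = (2·A(h/2) − A(h)) / (2 − 1)
= (2·(-1.715888) − (-1.486919)) / 1
= -1.944857 / 1 = -1.944857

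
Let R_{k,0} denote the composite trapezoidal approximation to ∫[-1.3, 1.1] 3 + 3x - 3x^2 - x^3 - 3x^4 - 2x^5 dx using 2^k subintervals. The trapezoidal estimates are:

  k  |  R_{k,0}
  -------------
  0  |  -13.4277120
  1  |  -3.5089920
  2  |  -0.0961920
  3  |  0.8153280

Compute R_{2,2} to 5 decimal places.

Richardson extrapolation on the trapezoidal column (denominator 4−1=3):
R_{1,1} = (4·(-3.5089920) − (-13.4277120)) / 3 = -0.2027520
R_{2,1} = -0.0961920 + (-0.0961920 − (-3.5089920))/3 = 1.0414080
R_{2,2} = (16·1.0414080 − (-0.2027520)) / 15 = 1.1243520

1.12435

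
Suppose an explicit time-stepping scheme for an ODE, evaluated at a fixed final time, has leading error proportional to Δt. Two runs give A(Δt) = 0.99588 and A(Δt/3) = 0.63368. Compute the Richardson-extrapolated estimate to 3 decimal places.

The leading error scales as Δt; refining by a factor of 3 reduces it by 3^1 = 3.
Extrapolated value = (3·A(Δt/3) − A(Δt)) / (3 − 1)
= (3·0.63368 − 0.99588) / 2
= 0.90516 / 2 = 0.45258

0.453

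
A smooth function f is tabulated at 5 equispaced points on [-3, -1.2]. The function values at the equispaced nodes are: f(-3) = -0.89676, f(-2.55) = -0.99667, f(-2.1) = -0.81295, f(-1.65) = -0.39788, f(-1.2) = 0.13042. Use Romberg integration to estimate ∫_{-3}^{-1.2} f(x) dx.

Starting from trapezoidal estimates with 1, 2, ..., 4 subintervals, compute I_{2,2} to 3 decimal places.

-1.195

I_{0,0} (trapezoid, 1 panel, h=1.8000): -0.68971
I_{1,0} (trapezoid, 2 panels, h=0.9000): -1.07651
I_{2,0} (trapezoid, 4 panels, h=0.4500): -1.16580
I_{1,1} = -1.07651 + (-1.07651 − (-0.68971))/3 = -1.20544
I_{2,1} = -1.16580 + (-1.16580 − (-1.07651))/3 = -1.19556
I_{2,2} = -1.19556 + (-1.19556 − (-1.20544))/15 = -1.19490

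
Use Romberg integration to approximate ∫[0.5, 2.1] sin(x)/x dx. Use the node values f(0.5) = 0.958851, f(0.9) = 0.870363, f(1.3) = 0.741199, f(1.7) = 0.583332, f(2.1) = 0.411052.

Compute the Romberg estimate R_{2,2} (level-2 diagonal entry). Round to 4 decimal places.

1.1556

R_{0,0} (trapezoid, 1 panel, h=1.6000): 1.095922
R_{1,0} (trapezoid, 2 panels, h=0.8000): 1.140920
R_{2,0} (trapezoid, 4 panels, h=0.4000): 1.151938
R_{1,1} = 1.140920 + (1.140920 − 1.095922)/3 = 1.155919
R_{2,1} = 1.151938 + (1.151938 − 1.140920)/3 = 1.155611
R_{2,2} = 1.155611 + (1.155611 − 1.155919)/15 = 1.155590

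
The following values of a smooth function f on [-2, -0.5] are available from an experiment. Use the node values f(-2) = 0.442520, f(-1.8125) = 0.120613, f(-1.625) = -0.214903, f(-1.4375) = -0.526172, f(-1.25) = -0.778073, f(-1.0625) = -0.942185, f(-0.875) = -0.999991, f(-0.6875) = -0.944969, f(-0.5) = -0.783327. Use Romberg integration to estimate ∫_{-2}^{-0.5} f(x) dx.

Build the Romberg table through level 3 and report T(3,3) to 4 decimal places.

-0.8435

T(0,0) (trapezoid, 1 panel, h=1.5000): -0.255605
T(1,0) (trapezoid, 2 panels, h=0.7500): -0.711357
T(2,0) (trapezoid, 4 panels, h=0.3750): -0.811264
T(3,0) (trapezoid, 8 panels, h=0.1875): -0.835516
T(1,1) = -0.711357 + (-0.711357 − (-0.255605))/3 = -0.863274
T(2,1) = -0.811264 + (-0.811264 − (-0.711357))/3 = -0.844566
T(3,1) = -0.835516 + (-0.835516 − (-0.811264))/3 = -0.843600
T(2,2) = -0.844566 + (-0.844566 − (-0.863274))/15 = -0.843319
T(3,2) = -0.843600 + (-0.843600 − (-0.844566))/15 = -0.843536
T(3,3) = -0.843536 + (-0.843536 − (-0.843319))/63 = -0.843539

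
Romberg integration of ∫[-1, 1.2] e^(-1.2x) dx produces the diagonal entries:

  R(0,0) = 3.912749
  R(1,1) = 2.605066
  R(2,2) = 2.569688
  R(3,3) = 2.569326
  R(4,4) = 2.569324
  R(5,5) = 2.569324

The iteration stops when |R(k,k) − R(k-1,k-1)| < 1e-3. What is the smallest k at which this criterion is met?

|R(1,1) − R(0,0)| = 1.307683 ≥ 1e-3
|R(2,2) − R(1,1)| = 0.035378 ≥ 1e-3
|R(3,3) − R(2,2)| = 0.000362 < 1e-3

k = 3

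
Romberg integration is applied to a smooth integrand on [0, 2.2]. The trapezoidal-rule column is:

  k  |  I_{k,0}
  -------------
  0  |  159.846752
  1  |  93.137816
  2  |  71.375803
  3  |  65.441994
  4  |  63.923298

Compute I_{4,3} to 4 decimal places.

I_{2,1} = (4·71.375803 − 93.137816) / 3 = 64.121799
I_{3,1} = (4·65.441994 − 71.375803) / 3 = 63.464058
I_{4,1} = (4·63.923298 − 65.441994) / 3 = 63.417066
I_{3,2} = 63.464058 + (63.464058 − 64.121799)/15 = 63.420209
I_{4,2} = (16·63.417066 − 63.464058) / 15 = 63.413933
I_{4,3} = 63.413933 + (63.413933 − 63.420209)/63 = 63.413833

63.4138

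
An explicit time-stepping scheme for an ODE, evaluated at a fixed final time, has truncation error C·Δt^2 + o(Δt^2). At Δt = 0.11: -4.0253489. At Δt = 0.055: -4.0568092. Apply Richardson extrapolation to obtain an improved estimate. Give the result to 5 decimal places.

The leading error scales as Δt^2; refining by a factor of 2 reduces it by 2^2 = 4.
Extrapolated value = (4·A(Δt/2) − A(Δt)) / (4 − 1)
= (4·(-4.0568092) − (-4.0253489)) / 3
= -12.2018879 / 3 = -4.0672960

-4.06730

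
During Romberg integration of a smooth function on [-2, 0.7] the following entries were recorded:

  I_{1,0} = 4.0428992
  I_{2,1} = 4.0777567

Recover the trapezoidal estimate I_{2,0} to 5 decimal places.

From I_{2,1} = (4·I_{2,0} − I_{1,0})/3, solve for I_{2,0}:
4·I_{2,0} = 3·4.0777567 + 4.0428992 = 16.2761693
I_{2,0} = 4.0690423

4.06904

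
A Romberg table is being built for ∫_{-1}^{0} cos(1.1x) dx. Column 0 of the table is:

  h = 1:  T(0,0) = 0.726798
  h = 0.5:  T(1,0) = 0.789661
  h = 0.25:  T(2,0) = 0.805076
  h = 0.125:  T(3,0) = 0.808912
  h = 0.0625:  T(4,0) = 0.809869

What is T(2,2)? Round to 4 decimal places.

Richardson extrapolation on the trapezoidal column (denominator 4−1=3):
T(1,1) = (4·0.789661 − 0.726798) / 3 = 0.810615
T(2,1) = 0.805076 + (0.805076 − 0.789661)/3 = 0.810214
T(2,2) = (16·0.810214 − 0.810615) / 15 = 0.810187
(Column j=1 coincides with Simpson's rule on the same nodes.)

0.8102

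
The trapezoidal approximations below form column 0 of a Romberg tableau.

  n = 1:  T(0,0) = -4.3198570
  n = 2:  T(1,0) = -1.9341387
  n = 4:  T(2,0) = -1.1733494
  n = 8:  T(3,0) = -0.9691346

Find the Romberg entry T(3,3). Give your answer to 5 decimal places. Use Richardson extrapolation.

-0.89973

Richardson extrapolation on the trapezoidal column (denominator 4−1=3):
T(1,1) = (4·(-1.9341387) − (-4.3198570)) / 3 = -1.1388993
T(2,1) = -1.1733494 + (-1.1733494 − (-1.9341387))/3 = -0.9197530
T(3,1) = (4·(-0.9691346) − (-1.1733494)) / 3 = -0.9010630
T(2,2) = (16·(-0.9197530) − (-1.1388993)) / 15 = -0.9051432
T(3,2) = -0.9010630 + (-0.9010630 − (-0.9197530))/15 = -0.8998170
T(3,3) = (64·(-0.8998170) − (-0.9051432)) / 63 = -0.8997325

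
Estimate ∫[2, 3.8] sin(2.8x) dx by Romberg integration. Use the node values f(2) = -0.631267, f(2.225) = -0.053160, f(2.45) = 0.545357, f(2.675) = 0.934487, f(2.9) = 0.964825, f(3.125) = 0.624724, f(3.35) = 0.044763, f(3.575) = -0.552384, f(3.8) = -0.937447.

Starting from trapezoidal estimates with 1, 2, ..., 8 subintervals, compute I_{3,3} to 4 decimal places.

0.4014

I_{0,0} (trapezoid, 1 panel, h=1.8000): -1.411843
I_{1,0} (trapezoid, 2 panels, h=0.9000): 0.162421
I_{2,0} (trapezoid, 4 panels, h=0.4500): 0.346765
I_{3,0} (trapezoid, 8 panels, h=0.2250): 0.387957
I_{1,1} = 0.162421 + (0.162421 − (-1.411843))/3 = 0.687176
I_{2,1} = 0.346765 + (0.346765 − 0.162421)/3 = 0.408213
I_{3,1} = 0.387957 + (0.387957 − 0.346765)/3 = 0.401688
I_{2,2} = 0.408213 + (0.408213 − 0.687176)/15 = 0.389615
I_{3,2} = 0.401688 + (0.401688 − 0.408213)/15 = 0.401253
I_{3,3} = 0.401253 + (0.401253 − 0.389615)/63 = 0.401438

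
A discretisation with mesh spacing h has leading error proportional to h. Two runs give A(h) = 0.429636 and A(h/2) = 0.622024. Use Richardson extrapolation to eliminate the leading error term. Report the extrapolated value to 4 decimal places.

0.8144

The leading error scales as h; refining by a factor of 2 reduces it by 2^1 = 2.
Extrapolated value = (2·A(h/2) − A(h)) / (2 − 1)
= (2·0.622024 − 0.429636) / 1
= 0.814412 / 1 = 0.814412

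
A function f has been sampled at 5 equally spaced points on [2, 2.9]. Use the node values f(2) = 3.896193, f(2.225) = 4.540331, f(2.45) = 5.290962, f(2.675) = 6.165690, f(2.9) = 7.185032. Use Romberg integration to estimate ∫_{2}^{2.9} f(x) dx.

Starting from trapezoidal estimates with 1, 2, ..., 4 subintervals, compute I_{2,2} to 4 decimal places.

4.8365

I_{0,0} (trapezoid, 1 panel, h=0.9000): 4.986551
I_{1,0} (trapezoid, 2 panels, h=0.4500): 4.874209
I_{2,0} (trapezoid, 4 panels, h=0.2250): 4.845959
I_{1,1} = 4.874209 + (4.874209 − 4.986551)/3 = 4.836762
I_{2,1} = 4.845959 + (4.845959 − 4.874209)/3 = 4.836542
I_{2,2} = 4.836542 + (4.836542 − 4.836762)/15 = 4.836527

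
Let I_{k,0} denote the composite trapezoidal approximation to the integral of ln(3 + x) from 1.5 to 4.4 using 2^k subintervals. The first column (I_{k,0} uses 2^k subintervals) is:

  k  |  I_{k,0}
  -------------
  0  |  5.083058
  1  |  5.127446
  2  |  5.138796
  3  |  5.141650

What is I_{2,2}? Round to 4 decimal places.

Richardson extrapolation on the trapezoidal column (denominator 4−1=3):
I_{1,1} = 5.127446 + (5.127446 − 5.083058)/3 = 5.142242
I_{2,1} = (4·5.138796 − 5.127446) / 3 = 5.142579
I_{2,2} = 5.142579 + (5.142579 − 5.142242)/15 = 5.142601

5.1426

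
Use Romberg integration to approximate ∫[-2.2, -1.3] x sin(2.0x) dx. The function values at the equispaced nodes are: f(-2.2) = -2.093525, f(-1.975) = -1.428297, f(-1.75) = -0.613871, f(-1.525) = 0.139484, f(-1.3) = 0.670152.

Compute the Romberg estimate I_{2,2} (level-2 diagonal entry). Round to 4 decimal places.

-0.5857

I_{0,0} (trapezoid, 1 panel, h=0.9000): -0.640518
I_{1,0} (trapezoid, 2 panels, h=0.4500): -0.596501
I_{2,0} (trapezoid, 4 panels, h=0.2250): -0.588233
I_{1,1} = -0.596501 + (-0.596501 − (-0.640518))/3 = -0.581829
I_{2,1} = -0.588233 + (-0.588233 − (-0.596501))/3 = -0.585477
I_{2,2} = -0.585477 + (-0.585477 − (-0.581829))/15 = -0.585720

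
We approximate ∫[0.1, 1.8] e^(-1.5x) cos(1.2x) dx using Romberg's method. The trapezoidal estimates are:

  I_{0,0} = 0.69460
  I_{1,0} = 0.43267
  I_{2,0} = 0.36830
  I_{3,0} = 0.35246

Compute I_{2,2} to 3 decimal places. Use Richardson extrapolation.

Richardson extrapolation on the trapezoidal column (denominator 4−1=3):
I_{1,1} = 0.43267 + (0.43267 − 0.69460)/3 = 0.34536
I_{2,1} = (4·0.36830 − 0.43267) / 3 = 0.34684
I_{2,2} = 0.34684 + (0.34684 − 0.34536)/15 = 0.34694
(Column j=1 coincides with Simpson's rule on the same nodes.)

0.347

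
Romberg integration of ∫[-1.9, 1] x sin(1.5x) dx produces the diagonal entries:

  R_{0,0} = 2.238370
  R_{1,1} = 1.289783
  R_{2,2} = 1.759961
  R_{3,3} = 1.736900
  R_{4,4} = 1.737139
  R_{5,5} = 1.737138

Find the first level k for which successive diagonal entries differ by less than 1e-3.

k = 4

|R_{1,1} − R_{0,0}| = 0.948587 ≥ 1e-3
|R_{2,2} − R_{1,1}| = 0.470178 ≥ 1e-3
|R_{3,3} − R_{2,2}| = 0.023061 ≥ 1e-3
|R_{4,4} − R_{3,3}| = 0.000239 < 1e-3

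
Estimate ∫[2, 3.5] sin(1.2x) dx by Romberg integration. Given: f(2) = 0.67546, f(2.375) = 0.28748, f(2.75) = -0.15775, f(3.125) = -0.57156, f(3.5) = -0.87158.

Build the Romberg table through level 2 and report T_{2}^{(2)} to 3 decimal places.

-0.206

T_{0}^{(0)} (trapezoid, 1 panel, h=1.5000): -0.14709
T_{1}^{(0)} (trapezoid, 2 panels, h=0.7500): -0.19186
T_{2}^{(0)} (trapezoid, 4 panels, h=0.3750): -0.20246
T_{1}^{(1)} = -0.19186 + (-0.19186 − (-0.14709))/3 = -0.20678
T_{2}^{(1)} = -0.20246 + (-0.20246 − (-0.19186))/3 = -0.20599
T_{2}^{(2)} = -0.20599 + (-0.20599 − (-0.20678))/15 = -0.20594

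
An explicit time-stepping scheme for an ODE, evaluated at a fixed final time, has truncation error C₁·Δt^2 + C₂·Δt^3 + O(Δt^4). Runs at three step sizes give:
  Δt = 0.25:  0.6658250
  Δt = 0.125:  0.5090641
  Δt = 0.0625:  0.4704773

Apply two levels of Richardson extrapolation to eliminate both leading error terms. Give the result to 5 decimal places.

0.45773

First eliminate the Δt^2 term (factor 2^2 = 4):
  B₁ = (4·0.5090641 − 0.6658250)/3 = 0.4568105
  B₂ = (4·0.4704773 − 0.5090641)/3 = 0.4576150
Then eliminate the Δt^3 term (factor 2^3 = 8):
  (8·0.4576150 − 0.4568105)/7 = 0.4577299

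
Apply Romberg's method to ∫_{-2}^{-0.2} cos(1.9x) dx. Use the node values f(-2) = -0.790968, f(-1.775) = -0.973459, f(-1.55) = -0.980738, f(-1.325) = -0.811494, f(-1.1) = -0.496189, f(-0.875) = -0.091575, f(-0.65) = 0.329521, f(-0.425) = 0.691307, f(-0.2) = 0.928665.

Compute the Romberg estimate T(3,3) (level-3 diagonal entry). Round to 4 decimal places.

-0.5173

T(0,0) (trapezoid, 1 panel, h=1.8000): 0.123927
T(1,0) (trapezoid, 2 panels, h=0.9000): -0.384606
T(2,0) (trapezoid, 4 panels, h=0.4500): -0.485351
T(3,0) (trapezoid, 8 panels, h=0.2250): -0.509350
T(1,1) = -0.384606 + (-0.384606 − 0.123927)/3 = -0.554117
T(2,1) = -0.485351 + (-0.485351 − (-0.384606))/3 = -0.518933
T(3,1) = -0.509350 + (-0.509350 − (-0.485351))/3 = -0.517350
T(2,2) = -0.518933 + (-0.518933 − (-0.554117))/15 = -0.516587
T(3,2) = -0.517350 + (-0.517350 − (-0.518933))/15 = -0.517244
T(3,3) = -0.517244 + (-0.517244 − (-0.516587))/63 = -0.517254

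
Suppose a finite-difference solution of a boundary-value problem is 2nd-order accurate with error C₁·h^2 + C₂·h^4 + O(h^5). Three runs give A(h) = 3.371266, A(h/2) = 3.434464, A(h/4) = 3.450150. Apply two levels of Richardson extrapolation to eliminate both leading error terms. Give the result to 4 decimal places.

3.4554

First eliminate the h^2 term (factor 2^2 = 4):
  B₁ = (4·3.434464 − 3.371266)/3 = 3.455530
  B₂ = (4·3.450150 − 3.434464)/3 = 3.455379
Then eliminate the h^4 term (factor 2^4 = 16):
  (16·3.455379 − 3.455530)/15 = 3.455369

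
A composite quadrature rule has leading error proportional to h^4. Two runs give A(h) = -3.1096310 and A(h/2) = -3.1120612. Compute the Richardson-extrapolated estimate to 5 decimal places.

The leading error scales as h^4; refining by a factor of 2 reduces it by 2^4 = 16.
Extrapolated value = (16·A(h/2) − A(h)) / (16 − 1)
= (16·(-3.1120612) − (-3.1096310)) / 15
= -46.6833482 / 15 = -3.1122232

-3.11222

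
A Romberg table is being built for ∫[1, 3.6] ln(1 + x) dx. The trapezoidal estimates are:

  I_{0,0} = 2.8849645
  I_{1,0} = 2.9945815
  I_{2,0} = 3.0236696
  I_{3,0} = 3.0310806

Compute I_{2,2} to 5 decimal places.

Richardson extrapolation on the trapezoidal column (denominator 4−1=3):
I_{1,1} = 2.9945815 + (2.9945815 − 2.8849645)/3 = 3.0311205
I_{2,1} = 3.0236696 + (3.0236696 − 2.9945815)/3 = 3.0333656
I_{2,2} = 3.0333656 + (3.0333656 − 3.0311205)/15 = 3.0335153

3.03352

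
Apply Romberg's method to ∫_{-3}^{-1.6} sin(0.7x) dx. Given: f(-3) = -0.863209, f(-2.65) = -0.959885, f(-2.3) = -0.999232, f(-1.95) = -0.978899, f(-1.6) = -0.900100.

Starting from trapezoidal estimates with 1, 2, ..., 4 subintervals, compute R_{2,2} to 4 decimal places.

R_{0,0} (trapezoid, 1 panel, h=1.4000): -1.234316
R_{1,0} (trapezoid, 2 panels, h=0.7000): -1.316621
R_{2,0} (trapezoid, 4 panels, h=0.3500): -1.336885
R_{1,1} = -1.316621 + (-1.316621 − (-1.234316))/3 = -1.344056
R_{2,1} = -1.336885 + (-1.336885 − (-1.316621))/3 = -1.343640
R_{2,2} = -1.343640 + (-1.343640 − (-1.344056))/15 = -1.343612

-1.3436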